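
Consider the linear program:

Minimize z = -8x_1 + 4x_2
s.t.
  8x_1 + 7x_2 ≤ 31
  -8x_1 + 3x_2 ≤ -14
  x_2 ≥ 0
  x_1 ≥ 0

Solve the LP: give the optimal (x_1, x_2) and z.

x_1 = 31/8, x_2 = 0, minimum z = -31

Vertices and z = -8x_1 + 4x_2:
  (191/80, 17/10) → z = -123/10
  (31/8, 0) → z = -31
  (7/4, 0) → z = -14

The optimum lies where 8x_1 + 7x_2 = 31 and x_2 = 0.
Solving simultaneously gives x_1 = 31/8, x_2 = 0.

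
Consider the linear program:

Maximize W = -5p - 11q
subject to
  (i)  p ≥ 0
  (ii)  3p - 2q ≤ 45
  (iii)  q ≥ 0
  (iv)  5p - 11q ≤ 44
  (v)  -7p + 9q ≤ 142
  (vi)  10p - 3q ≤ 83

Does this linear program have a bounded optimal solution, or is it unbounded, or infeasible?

bounded optimum

Corner points and W = -5p - 11q:
  (0, 0) → W = 0
  (0, 142/9) → W = -1562/9
  (83/10, 0) → W = -83/2
  (17, 29) → W = -404
The feasible region has finitely many vertices and no improving ray; the maximum is 0 at (0, 0).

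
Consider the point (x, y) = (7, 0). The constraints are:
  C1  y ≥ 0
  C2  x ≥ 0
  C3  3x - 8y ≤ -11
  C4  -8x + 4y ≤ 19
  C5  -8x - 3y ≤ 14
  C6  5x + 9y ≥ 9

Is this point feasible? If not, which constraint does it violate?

not feasible — violates C3

Constraint C3: 3x - 8y = 21, which is not ≤ -11. All other constraints are satisfied.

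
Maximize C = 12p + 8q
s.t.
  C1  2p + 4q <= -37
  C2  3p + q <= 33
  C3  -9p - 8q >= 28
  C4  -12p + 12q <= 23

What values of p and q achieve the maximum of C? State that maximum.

p = 292/15, q = -127/5, maximum C = 152/5

Feasible corners and C = 12p + 8q:
  (46/5, -277/20) → C = -2/5
  (-67/9, -199/36) → C = -1202/9
  (292/15, -127/5) → C = 152/5
The feasible region is unbounded (it extends along (1, -3), (-1, -1)), but C strictly decreases along every unbounded feasible direction, so there is no improving ray and the maximum is attained at a vertex.

The optimum lies where 3p + q = 33 and -9p - 8q = 28.
Solving simultaneously gives p = 292/15, q = -127/5.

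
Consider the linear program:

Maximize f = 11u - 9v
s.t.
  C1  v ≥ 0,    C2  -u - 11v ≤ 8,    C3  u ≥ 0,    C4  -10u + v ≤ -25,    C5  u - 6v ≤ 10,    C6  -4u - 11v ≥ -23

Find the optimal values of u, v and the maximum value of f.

u = 23/4, v = 0, maximum f = 253/4

Corner points and f = 11u - 9v:
  (5/2, 0) → f = 55/2
  (23/4, 0) → f = 253/4
  (149/57, 65/57) → f = 1054/57

At the optimal vertex, v = 0 and -4u - 11v = -23.
Solving simultaneously gives u = 23/4, v = 0.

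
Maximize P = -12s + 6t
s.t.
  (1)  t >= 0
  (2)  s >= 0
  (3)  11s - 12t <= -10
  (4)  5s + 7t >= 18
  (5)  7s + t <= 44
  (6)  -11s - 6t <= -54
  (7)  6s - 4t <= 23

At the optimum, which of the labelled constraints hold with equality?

Vertices and P = -12s + 6t:
  (0, 44) → P = 264
  (0, 9) → P = 54
  (518/95, 554/95) → P = -2892/95
  (98/33, 32/9) → P = -472/33

The maximum is at (0, 44). Substituting into each constraint, equality holds for (2) and (5); the remaining constraints have slack.

(2) and (5)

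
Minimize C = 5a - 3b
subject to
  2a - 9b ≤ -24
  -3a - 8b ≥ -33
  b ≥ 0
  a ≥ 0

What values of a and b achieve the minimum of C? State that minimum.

a = 0, b = 33/8, minimum C = -99/8

Vertices and C = 5a - 3b:
  (105/43, 138/43) → C = 111/43
  (0, 8/3) → C = -8
  (0, 33/8) → C = -99/8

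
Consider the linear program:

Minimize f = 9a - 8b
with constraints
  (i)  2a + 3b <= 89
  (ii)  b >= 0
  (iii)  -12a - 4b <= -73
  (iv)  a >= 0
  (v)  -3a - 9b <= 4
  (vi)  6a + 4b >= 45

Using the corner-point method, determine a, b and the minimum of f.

a = 0, b = 89/3, minimum f = -712/3

Feasible corners and f = 9a - 8b:
  (89/2, 0) → f = 801/2
  (0, 89/3) → f = -712/3
  (15/2, 0) → f = 135/2
  (0, 73/4) → f = -146
  (14/3, 17/4) → f = 8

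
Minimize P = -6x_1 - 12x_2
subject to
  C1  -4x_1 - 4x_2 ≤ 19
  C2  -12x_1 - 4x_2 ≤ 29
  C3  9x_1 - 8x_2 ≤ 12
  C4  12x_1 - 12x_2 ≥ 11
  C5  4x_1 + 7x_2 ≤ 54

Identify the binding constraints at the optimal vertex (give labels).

C3 and C4

Vertices and P = -6x_1 - 12x_2:
  (-46/33, -135/44) → P = 497/11
  (-19/12, -5/2) → P = 79/2
  (14/3, 15/4) → P = -73

The minimum is at (14/3, 15/4). Substituting into each constraint, equality holds for C3 and C4; the remaining constraints have slack.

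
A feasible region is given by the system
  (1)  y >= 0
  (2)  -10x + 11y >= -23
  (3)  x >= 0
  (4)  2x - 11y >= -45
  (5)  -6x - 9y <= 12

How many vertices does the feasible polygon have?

Intersecting each pair of boundary lines and keeping only the points that satisfy every inequality leaves:
  (23/10, 0)
  (0, 0)
  (17/2, 62/11)
  (0, 45/11)

4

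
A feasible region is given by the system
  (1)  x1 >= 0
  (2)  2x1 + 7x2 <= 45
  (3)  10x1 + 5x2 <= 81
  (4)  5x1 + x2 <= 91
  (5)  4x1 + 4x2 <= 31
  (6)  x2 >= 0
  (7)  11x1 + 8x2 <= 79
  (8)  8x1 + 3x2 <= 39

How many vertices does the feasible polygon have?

5

Pairwise boundary intersections that survive every other constraint:
  (0, 45/7)
  (0, 0)
  (37/20, 59/10)
  (63/20, 23/5)
  (39/8, 0)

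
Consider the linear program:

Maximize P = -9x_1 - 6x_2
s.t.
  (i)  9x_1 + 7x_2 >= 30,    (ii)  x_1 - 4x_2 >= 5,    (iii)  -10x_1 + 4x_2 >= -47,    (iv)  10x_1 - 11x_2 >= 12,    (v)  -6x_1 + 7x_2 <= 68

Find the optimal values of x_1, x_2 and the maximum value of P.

Corner points and P = -9x_1 - 6x_2:
  (155/43, -15/43) → P = -1305/43
  (449/106, -123/106) → P = -3303/106
  (14/3, -1/12) → P = -83/2

The optimum lies where 9x_1 + 7x_2 = 30 and x_1 - 4x_2 = 5.
Solving simultaneously gives x_1 = 155/43, x_2 = -15/43.

x_1 = 155/43, x_2 = -15/43, maximum P = -1305/43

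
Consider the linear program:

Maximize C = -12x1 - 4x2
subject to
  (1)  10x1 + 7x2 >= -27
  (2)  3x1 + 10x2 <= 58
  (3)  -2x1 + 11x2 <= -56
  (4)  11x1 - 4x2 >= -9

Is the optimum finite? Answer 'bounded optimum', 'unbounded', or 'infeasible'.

Extreme points and C = -12x1 - 4x2:
  (95/124, -307/62) → C = 329/31
  (1198/53, -52/53) → C = -14168/53
The feasible region has finitely many vertices and no improving ray; the maximum is 329/31 at (95/124, -307/62).

bounded optimum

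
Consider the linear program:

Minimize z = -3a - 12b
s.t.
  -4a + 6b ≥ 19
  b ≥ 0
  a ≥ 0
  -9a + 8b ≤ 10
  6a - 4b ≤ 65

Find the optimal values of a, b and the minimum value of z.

Corner points and z = -3a - 12b:
  (46/11, 131/22) → z = -84
  (233/10, 187/10) → z = -2943/10
  (140/3, 215/4) → z = -785

a = 140/3, b = 215/4, minimum z = -785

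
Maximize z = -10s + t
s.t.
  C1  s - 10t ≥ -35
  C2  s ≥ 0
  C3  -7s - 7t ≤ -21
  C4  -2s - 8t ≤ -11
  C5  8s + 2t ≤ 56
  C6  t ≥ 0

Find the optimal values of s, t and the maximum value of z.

s = 0, t = 7/2, maximum z = 7/2

Extreme points and z = -10s + t:
  (0, 7/2) → z = 7/2
  (245/41, 168/41) → z = -2282/41
  (0, 3) → z = 3
  (13/6, 5/6) → z = -125/6
  (11/2, 0) → z = -55
  (7, 0) → z = -70

The binding constraints are s - 10t = -35 and s = 0.
Solving simultaneously gives s = 0, t = 7/2.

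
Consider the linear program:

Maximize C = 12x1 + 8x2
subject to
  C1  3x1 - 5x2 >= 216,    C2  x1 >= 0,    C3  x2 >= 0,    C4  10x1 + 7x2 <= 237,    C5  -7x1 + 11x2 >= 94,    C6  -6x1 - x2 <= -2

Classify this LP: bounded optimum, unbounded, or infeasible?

The boundaries x1 = 0 and 10x1 + 7x2 = 237 meet at (0, 237/7), but that point violates 3x1 - 5x2 ≥ 216. Every candidate vertex is excluded by some other constraint, so the feasible region is empty.

infeasible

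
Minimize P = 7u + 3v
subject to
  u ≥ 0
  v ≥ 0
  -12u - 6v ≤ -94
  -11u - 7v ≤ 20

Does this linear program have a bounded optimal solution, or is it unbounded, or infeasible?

Extreme points and P = 7u + 3v:
  (0, 47/3) → P = 47
  (47/6, 0) → P = 329/6
The feasible region has finitely many vertices and no improving ray; the minimum is 47 at (0, 47/3).

bounded optimum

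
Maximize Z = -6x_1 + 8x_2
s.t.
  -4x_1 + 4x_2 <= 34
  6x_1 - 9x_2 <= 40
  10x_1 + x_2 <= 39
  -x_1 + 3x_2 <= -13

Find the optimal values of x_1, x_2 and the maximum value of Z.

x_1 = -77/4, x_2 = -43/4, maximum Z = 59/2

Extreme points and Z = -6x_1 + 8x_2:
  (-233/6, -91/3) → Z = -29/3
  (-77/4, -43/4) → Z = 59/2
  (1/3, -38/9) → Z = -322/9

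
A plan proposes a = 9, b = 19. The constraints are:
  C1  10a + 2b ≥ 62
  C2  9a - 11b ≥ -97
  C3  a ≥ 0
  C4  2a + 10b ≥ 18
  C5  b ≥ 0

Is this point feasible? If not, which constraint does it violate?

not feasible — violates C2

Constraint C2: 9a - 11b = -128, which is not ≥ -97. All other constraints are satisfied.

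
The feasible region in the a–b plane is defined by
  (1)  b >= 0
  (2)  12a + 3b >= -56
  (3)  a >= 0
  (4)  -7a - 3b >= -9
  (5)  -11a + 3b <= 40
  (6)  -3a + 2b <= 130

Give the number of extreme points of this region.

3

The feasible vertices (each the meet of two boundaries and inside every other half-plane) are:
  (0, 0)
  (9/7, 0)
  (0, 3)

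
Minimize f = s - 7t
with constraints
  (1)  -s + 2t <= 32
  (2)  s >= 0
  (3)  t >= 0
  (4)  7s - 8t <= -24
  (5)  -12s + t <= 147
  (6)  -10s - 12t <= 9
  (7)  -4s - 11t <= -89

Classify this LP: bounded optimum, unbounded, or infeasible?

bounded optimum

Feasible corners and f = s - 7t:
  (0, 16) → f = -112
  (104/3, 100/3) → f = -596/3
  (0, 89/11) → f = -623/11
  (448/109, 719/109) → f = -4585/109
The feasible region has finitely many vertices and no improving ray; the minimum is -596/3 at (104/3, 100/3).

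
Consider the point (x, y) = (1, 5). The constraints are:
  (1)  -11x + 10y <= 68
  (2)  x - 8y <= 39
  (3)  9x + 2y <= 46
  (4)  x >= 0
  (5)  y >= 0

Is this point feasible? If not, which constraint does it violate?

(1): 39 ≤ 68 ✓
(2): -39 ≤ 39 ✓
(3): 19 ≤ 46 ✓
(4): 1 ≥ 0 ✓
(5): 5 ≥ 0 ✓

feasible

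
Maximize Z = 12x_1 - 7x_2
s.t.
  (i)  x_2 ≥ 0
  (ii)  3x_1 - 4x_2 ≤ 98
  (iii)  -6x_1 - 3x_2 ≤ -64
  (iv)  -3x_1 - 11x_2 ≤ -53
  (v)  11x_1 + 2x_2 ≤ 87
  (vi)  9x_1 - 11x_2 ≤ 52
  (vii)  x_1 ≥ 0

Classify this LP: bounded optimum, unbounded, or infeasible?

Vertices and Z = 12x_1 - 7x_2:
  (19/3, 26/3) → Z = 46/3
  (0, 64/3) → Z = -448/3
  (0, 87/2) → Z = -609/2
The feasible region has finitely many vertices and no improving ray; the maximum is 46/3 at (19/3, 26/3).

bounded optimum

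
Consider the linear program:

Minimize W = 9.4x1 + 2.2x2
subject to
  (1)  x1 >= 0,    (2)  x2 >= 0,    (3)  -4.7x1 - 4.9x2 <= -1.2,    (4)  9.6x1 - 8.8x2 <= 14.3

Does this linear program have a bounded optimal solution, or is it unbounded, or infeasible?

bounded optimum

Feasible corners and W = 9.4x1 + 2.2x2:
  (0, 12/49) → W = 132/245
  (12/47, 0) → W = 2.4
  (143/96, 0) → W = 6721/480
The feasible region has finitely many vertices and no improving ray; the minimum is 132/245 at (0, 12/49).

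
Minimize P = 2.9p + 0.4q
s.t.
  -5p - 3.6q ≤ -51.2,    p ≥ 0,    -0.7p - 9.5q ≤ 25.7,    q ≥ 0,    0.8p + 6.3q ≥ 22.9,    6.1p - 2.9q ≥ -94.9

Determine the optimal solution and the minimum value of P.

Corner points and P = 2.9p + 0.4q:
  (0, 128/9) → P = 256/45
  (1334/159, 3677/1431) → P = 181441/7155
  (0, 949/29) → P = 1898/145
  (229/8, 0) → P = 6641/80
The feasible region is unbounded (it extends along (29, 61), (1, 0)), but P strictly increases along every unbounded feasible direction, so there is no improving ray and the minimum is attained at a vertex.

At the optimal vertex, -5p - 3.6q = -51.2 and p = 0.
Solving simultaneously gives p = 0, q = 128/9.

p = 0, q = 128/9, minimum P = 256/45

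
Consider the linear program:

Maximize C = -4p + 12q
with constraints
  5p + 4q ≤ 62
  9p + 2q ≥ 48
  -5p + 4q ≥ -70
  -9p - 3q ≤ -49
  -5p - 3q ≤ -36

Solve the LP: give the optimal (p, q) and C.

p = 34/13, q = 159/13, maximum C = 1772/13

Feasible corners and C = -4p + 12q:
  (34/13, 159/13) → C = 1772/13
  (66/5, -1) → C = -324/5
  (72/17, 84/17) → C = 720/17
  (354/35, -34/7) → C = -3456/35

At the optimal vertex, 5p + 4q = 62 and 9p + 2q = 48.
Solving simultaneously gives p = 34/13, q = 159/13.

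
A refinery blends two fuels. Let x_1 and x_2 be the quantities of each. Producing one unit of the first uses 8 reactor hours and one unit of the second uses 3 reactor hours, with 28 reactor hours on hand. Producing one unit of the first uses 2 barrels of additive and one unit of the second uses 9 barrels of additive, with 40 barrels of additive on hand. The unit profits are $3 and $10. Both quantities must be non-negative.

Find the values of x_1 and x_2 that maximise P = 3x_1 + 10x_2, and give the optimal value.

x_1 = 2, x_2 = 4, maximum P = 46

Extreme points and P = 3x_1 + 10x_2:
  (0, 0) → P = 0
  (0, 40/9) → P = 400/9
  (7/2, 0) → P = 21/2
  (2, 4) → P = 46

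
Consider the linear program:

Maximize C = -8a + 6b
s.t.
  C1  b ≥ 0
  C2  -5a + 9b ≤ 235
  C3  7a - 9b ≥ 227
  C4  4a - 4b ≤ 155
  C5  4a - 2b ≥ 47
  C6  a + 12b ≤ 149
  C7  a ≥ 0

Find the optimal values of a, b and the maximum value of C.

a = 227/7, b = 0, maximum C = -1816/7

Extreme points and C = -8a + 6b:
  (227/7, 0) → C = -1816/7
  (155/4, 0) → C = -310
  (1355/31, 272/31) → C = -9208/31
  (614/13, 441/52) → C = -8501/26

At the optimal vertex, b = 0 and 7a - 9b = 227.
Solving simultaneously gives a = 227/7, b = 0.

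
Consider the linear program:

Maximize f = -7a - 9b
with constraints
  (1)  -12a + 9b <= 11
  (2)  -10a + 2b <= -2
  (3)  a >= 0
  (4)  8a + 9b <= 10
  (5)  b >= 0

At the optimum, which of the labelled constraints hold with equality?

Feasible corners and f = -7a - 9b:
  (19/53, 42/53) → f = -511/53
  (1/5, 0) → f = -7/5
  (5/4, 0) → f = -35/4

The maximum is at (1/5, 0). Substituting into each constraint, equality holds for (2) and (5); the remaining constraints have slack.

(2) and (5)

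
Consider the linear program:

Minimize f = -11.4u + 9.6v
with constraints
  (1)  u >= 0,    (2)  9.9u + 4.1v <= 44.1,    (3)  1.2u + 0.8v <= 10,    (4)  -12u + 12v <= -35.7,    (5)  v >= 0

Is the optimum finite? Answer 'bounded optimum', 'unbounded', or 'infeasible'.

Feasible corners and f = -11.4u + 9.6v:
  (4.02125, 1.04625) → f = -35.79825
  (49/11, 0) → f = -2793/55
  (2.975, 0) → f = -33.915
The feasible region has finitely many vertices and no improving ray; the minimum is -2793/55 at (49/11, 0).

bounded optimum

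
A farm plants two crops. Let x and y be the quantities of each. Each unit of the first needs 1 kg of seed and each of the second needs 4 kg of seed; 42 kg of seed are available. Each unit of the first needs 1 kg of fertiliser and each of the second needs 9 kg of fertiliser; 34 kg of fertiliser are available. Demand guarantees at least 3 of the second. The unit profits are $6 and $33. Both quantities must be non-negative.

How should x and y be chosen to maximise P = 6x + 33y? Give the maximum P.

Corner points and P = 6x + 33y:
  (0, 34/9) → P = 374/3
  (0, 3) → P = 99
  (7, 3) → P = 141

The optimum lies where x + 9y = 34 and y = 3.
Solving simultaneously gives x = 7, y = 3.

x = 7, y = 3, maximum P = 141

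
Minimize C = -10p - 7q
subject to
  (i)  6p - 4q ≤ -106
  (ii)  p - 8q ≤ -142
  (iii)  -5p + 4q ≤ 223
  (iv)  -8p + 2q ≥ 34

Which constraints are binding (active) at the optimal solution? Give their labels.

(iii) and (iv)

Corner points and C = -10p - 7q:
  (-70/11, 373/22) → C = -1211/22
  (19/5, 161/5) → C = -1317/5
  (-304/9, 487/36) → C = 2917/12
  (155/11, 807/11) → C = -7199/11

The minimum is at (155/11, 807/11). Substituting into each constraint, equality holds for (iii) and (iv); the remaining constraints have slack.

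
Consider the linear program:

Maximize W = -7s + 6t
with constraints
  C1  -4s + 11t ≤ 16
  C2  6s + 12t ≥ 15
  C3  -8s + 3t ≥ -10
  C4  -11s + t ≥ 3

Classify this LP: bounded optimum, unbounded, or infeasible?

Extreme points and W = -7s + 6t:
  (-9/38, 26/19) → W = 375/38
  (-17/117, 164/117) → W = 1103/117
  (-7/46, 61/46) → W = 415/46
The feasible region has finitely many vertices and no improving ray; the maximum is 375/38 at (-9/38, 26/19).

bounded optimum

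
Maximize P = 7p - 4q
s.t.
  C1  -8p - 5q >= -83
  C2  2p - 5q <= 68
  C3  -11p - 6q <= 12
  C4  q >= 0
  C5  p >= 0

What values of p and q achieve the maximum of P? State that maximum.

Vertices and P = 7p - 4q:
  (83/8, 0) → P = 581/8
  (0, 83/5) → P = -332/5
  (0, 0) → P = 0

At the optimal vertex, -8p - 5q = -83 and q = 0.
Solving simultaneously gives p = 83/8, q = 0.

p = 83/8, q = 0, maximum P = 581/8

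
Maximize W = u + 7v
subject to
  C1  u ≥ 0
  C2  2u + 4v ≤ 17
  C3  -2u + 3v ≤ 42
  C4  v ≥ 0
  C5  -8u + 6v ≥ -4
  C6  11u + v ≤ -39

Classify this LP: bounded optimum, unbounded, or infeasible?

The boundaries u = 0 and 2u + 4v = 17 meet at (0, 17/4), but that point violates 11u + v ≤ -39. Every candidate vertex is excluded by some other constraint, so the feasible region is empty.

infeasible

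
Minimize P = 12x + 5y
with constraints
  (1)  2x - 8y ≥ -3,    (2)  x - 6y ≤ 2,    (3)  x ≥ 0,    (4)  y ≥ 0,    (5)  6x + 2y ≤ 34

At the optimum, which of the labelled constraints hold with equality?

Corner points and P = 12x + 5y:
  (0, 3/8) → P = 15/8
  (133/26, 43/26) → P = 1811/26
  (2, 0) → P = 24
  (104/19, 11/19) → P = 1303/19
  (0, 0) → P = 0

The minimum is at (0, 0). Substituting into each constraint, equality holds for (3) and (4); the remaining constraints have slack.

(3) and (4)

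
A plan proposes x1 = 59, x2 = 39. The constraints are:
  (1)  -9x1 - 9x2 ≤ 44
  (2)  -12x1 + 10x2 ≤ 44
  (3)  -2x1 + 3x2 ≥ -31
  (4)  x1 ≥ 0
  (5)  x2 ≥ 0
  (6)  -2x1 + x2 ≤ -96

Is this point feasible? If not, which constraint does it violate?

not feasible — violates (6)

Constraint (6): -2x1 + x2 = -79, which is not ≤ -96. All other constraints are satisfied.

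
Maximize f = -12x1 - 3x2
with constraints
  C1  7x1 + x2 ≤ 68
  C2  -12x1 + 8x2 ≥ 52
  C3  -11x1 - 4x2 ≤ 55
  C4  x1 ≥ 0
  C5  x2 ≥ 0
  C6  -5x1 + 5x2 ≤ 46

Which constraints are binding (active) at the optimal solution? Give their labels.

C2 and C4

Extreme points and f = -12x1 - 3x2:
  (0, 13/2) → f = -39/2
  (27/5, 73/5) → f = -543/5
  (0, 46/5) → f = -138/5

The maximum is at (0, 13/2). Substituting into each constraint, equality holds for C2 and C4; the remaining constraints have slack.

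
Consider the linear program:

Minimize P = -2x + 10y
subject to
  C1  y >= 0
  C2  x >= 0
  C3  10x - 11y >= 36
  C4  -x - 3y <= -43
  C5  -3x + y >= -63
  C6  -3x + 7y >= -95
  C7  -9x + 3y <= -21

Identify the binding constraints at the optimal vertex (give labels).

C4 and C5

Corner points and P = -2x + 10y:
  (581/41, 394/41) → P = 2778/41
  (657/23, 522/23) → P = 3906/23
  (116/5, 33/5) → P = 98/5

The minimum is at (116/5, 33/5). Substituting into each constraint, equality holds for C4 and C5; the remaining constraints have slack.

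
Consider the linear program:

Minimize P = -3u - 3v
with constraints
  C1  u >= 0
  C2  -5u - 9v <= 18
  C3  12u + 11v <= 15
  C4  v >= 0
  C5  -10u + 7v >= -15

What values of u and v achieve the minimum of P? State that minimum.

Feasible corners and P = -3u - 3v:
  (0, 15/11) → P = -45/11
  (0, 0) → P = 0
  (5/4, 0) → P = -15/4

u = 0, v = 15/11, minimum P = -45/11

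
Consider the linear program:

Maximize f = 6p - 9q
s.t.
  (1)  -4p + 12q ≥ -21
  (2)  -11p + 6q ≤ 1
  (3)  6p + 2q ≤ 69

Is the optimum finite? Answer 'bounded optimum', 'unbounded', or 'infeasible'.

Vertices and f = 6p - 9q:
  (-23/18, -235/108) → f = 143/12
  (87/8, 15/8) → f = 387/8
  (206/29, 765/58) → f = -4413/58
The feasible region has finitely many vertices and no improving ray; the maximum is 387/8 at (87/8, 15/8).

bounded optimum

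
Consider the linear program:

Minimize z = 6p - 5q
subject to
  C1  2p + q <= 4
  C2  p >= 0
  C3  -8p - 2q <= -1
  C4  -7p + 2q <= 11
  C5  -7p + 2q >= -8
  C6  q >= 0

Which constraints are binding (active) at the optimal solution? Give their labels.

Corner points and z = 6p - 5q:
  (0, 4) → z = -20
  (16/11, 12/11) → z = 36/11
  (0, 1/2) → z = -5/2
  (1/8, 0) → z = 3/4
  (8/7, 0) → z = 48/7

The minimum is at (0, 4). Substituting into each constraint, equality holds for C1 and C2; the remaining constraints have slack.

C1 and C2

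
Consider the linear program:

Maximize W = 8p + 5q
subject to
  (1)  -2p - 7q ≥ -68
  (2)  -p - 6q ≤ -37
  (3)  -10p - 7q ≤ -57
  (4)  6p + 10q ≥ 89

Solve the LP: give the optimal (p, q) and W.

p = 149/5, q = 6/5, maximum W = 1222/5

Vertices and W = 8p + 5q:
  (149/5, 6/5) → W = 1222/5
  (-11/8, 283/28) → W = 1107/28
  (82/13, 133/26) → W = 1977/26
  (-53/58, 274/29) → W = 1158/29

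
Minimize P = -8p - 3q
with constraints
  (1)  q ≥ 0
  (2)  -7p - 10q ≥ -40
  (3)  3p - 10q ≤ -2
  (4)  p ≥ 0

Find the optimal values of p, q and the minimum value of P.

Feasible corners and P = -8p - 3q:
  (19/5, 67/50) → P = -1721/50
  (0, 4) → P = -12
  (0, 1/5) → P = -3/5

p = 19/5, q = 67/50, minimum P = -1721/50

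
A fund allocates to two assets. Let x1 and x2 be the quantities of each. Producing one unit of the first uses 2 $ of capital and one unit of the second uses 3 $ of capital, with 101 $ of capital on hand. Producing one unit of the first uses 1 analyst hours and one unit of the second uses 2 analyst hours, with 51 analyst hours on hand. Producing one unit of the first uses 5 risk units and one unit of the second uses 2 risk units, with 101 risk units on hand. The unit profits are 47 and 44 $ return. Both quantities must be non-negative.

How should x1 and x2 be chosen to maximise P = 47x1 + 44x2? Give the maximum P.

x1 = 25/2, x2 = 77/4, maximum P = 2869/2

Corner points and P = 47x1 + 44x2:
  (0, 0) → P = 0
  (0, 51/2) → P = 1122
  (101/5, 0) → P = 4747/5
  (25/2, 77/4) → P = 2869/2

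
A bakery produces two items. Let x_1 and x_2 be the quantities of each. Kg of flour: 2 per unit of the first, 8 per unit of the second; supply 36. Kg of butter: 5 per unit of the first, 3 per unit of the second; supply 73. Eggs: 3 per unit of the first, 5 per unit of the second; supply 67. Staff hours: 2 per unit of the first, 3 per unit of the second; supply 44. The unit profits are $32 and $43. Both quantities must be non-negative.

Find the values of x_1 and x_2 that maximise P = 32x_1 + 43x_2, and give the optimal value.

x_1 = 14, x_2 = 1, maximum P = 491

Feasible corners and P = 32x_1 + 43x_2:
  (0, 0) → P = 0
  (0, 9/2) → P = 387/2
  (73/5, 0) → P = 2336/5
  (14, 1) → P = 491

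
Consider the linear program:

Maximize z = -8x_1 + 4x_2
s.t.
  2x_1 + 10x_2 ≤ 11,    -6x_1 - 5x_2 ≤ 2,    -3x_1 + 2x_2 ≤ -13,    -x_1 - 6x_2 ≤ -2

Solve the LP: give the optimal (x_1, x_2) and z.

Extreme points and z = -8x_1 + 4x_2:
  (76/17, 7/34) → z = -594/17
  (23, -7/2) → z = -198
  (41/10, -7/20) → z = -171/5

The optimum lies where -3x_1 + 2x_2 = -13 and -x_1 - 6x_2 = -2.
Solving simultaneously gives x_1 = 41/10, x_2 = -7/20.

x_1 = 41/10, x_2 = -7/20, maximum z = -171/5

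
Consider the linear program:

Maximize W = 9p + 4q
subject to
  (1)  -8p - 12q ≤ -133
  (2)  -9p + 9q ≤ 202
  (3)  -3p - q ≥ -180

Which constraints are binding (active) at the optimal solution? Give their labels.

Vertices and W = 9p + 4q:
  (-409/60, 2813/180) → W = 209/180
  (2027/28, -1041/28) → W = 14079/28
  (709/18, 371/6) → W = 3611/6

The maximum is at (709/18, 371/6). Substituting into each constraint, equality holds for (2) and (3); the remaining constraints have slack.

(2) and (3)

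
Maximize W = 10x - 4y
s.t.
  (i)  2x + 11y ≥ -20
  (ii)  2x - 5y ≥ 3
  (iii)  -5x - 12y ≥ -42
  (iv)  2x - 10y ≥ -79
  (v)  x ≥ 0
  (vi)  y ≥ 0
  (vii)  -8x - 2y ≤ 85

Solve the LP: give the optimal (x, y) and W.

x = 42/5, y = 0, maximum W = 84

Corner points and W = 10x - 4y:
  (246/49, 69/49) → W = 312/7
  (3/2, 0) → W = 15
  (42/5, 0) → W = 84

The optimum lies where -5x - 12y = -42 and y = 0.
Solving simultaneously gives x = 42/5, y = 0.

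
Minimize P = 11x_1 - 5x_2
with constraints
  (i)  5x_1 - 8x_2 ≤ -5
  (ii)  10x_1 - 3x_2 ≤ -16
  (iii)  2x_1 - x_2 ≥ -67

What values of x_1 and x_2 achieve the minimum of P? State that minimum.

Vertices and P = 11x_1 - 5x_2:
  (-113/65, -6/13) → P = -1093/65
  (-531/11, -325/11) → P = -4216/11
  (185/4, 319/2) → P = -1155/4

x_1 = -531/11, x_2 = -325/11, minimum P = -4216/11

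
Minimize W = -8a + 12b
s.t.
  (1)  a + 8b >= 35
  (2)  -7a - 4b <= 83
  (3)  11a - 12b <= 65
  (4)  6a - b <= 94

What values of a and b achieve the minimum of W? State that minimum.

a = 47/5, b = 16/5, minimum W = -184/5

Corner points and W = -8a + 12b:
  (-201/13, 82/13) → W = 2592/13
  (47/5, 16/5) → W = -184/5
  (1063/61, 644/61) → W = -776/61
The feasible region is unbounded (it extends along (-4, 7), (1, 6)), but W strictly increases along every unbounded feasible direction, so there is no improving ray and the minimum is attained at a vertex.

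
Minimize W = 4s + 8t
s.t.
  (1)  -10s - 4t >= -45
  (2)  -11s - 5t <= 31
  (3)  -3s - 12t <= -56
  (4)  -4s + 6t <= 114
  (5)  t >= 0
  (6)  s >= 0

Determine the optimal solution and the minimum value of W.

s = 0, t = 14/3, minimum W = 112/3

Extreme points and W = 4s + 8t:
  (79/27, 425/108) → W = 1166/27
  (0, 45/4) → W = 90
  (0, 14/3) → W = 112/3

The optimum lies where -3s - 12t = -56 and s = 0.
Solving simultaneously gives s = 0, t = 14/3.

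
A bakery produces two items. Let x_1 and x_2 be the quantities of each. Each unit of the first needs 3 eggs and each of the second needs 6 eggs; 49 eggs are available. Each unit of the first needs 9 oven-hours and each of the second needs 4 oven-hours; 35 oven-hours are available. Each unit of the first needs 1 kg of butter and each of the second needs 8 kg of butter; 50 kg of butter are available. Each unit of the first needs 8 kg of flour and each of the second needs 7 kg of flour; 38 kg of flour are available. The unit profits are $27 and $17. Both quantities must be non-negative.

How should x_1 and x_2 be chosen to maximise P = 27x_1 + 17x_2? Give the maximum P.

x_1 = 3, x_2 = 2, maximum P = 115

Feasible corners and P = 27x_1 + 17x_2:
  (0, 0) → P = 0
  (0, 38/7) → P = 646/7
  (35/9, 0) → P = 105
  (3, 2) → P = 115

The binding constraints are 9x_1 + 4x_2 = 35 and 8x_1 + 7x_2 = 38.
Solving simultaneously gives x_1 = 3, x_2 = 2.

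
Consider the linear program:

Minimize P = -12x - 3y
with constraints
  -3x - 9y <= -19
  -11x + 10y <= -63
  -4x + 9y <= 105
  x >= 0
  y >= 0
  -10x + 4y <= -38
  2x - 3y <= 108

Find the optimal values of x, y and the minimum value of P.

Feasible corners and P = -12x - 3y:
  (757/129, 20/129) → P = -3048/43
  (19/3, 0) → P = -76
  (1617/59, 1407/59) → P = -23625/59
  (429/2, 107) → P = -2895
  (54, 0) → P = -648

At the optimal vertex, -4x + 9y = 105 and 2x - 3y = 108.
Solving simultaneously gives x = 429/2, y = 107.

x = 429/2, y = 107, minimum P = -2895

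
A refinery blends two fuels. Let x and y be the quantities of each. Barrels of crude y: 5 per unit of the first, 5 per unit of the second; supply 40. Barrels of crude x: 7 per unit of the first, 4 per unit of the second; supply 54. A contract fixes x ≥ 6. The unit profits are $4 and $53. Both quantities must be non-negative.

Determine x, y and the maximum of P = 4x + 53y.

Vertices and P = 4x + 53y:
  (54/7, 0) → P = 216/7
  (6, 0) → P = 24
  (22/3, 2/3) → P = 194/3
  (6, 2) → P = 130

At the optimal vertex, 5x + 5y = 40 and x = 6.
Solving simultaneously gives x = 6, y = 2.

x = 6, y = 2, maximum P = 130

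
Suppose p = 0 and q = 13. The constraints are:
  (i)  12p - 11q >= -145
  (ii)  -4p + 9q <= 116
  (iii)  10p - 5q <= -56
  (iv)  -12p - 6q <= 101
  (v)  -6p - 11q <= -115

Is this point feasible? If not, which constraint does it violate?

Constraint (ii): -4p + 9q = 117, which is not ≤ 116. All other constraints are satisfied.

not feasible — violates (ii)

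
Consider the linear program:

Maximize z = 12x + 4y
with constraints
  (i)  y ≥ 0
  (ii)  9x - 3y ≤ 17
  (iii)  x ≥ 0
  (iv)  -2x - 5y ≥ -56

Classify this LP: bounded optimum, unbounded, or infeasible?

bounded optimum

Feasible corners and z = 12x + 4y:
  (17/9, 0) → z = 68/3
  (0, 0) → z = 0
  (253/51, 470/51) → z = 4916/51
  (0, 56/5) → z = 224/5
The feasible region has finitely many vertices and no improving ray; the maximum is 4916/51 at (253/51, 470/51).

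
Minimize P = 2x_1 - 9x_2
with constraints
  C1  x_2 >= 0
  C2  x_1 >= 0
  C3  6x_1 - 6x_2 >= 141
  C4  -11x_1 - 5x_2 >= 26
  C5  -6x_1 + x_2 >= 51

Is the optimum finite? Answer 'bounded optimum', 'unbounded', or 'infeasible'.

infeasible

The boundaries -11x_1 - 5x_2 = 26 and -6x_1 + x_2 = 51 meet at (-281/41, 405/41), but that point violates x_1 ≥ 0. Every candidate vertex is excluded by some other constraint, so the feasible region is empty.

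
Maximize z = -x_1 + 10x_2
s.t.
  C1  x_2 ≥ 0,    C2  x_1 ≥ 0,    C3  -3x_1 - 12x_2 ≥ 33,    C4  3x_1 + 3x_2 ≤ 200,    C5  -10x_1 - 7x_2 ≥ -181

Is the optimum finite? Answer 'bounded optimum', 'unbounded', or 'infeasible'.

The boundaries x_2 = 0 and x_1 = 0 meet at (0, 0), but that point violates -3x_1 - 12x_2 ≥ 33. Every candidate vertex is excluded by some other constraint, so the feasible region is empty.

infeasible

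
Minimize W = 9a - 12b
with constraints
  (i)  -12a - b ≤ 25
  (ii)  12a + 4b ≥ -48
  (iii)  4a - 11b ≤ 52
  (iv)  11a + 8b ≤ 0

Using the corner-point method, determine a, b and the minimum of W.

Feasible corners and W = 9a - 12b:
  (-223/136, -181/34) → W = 393/8
  (-40/17, 55/17) → W = -60
  (416/153, -572/153) → W = 208/3

a = -40/17, b = 55/17, minimum W = -60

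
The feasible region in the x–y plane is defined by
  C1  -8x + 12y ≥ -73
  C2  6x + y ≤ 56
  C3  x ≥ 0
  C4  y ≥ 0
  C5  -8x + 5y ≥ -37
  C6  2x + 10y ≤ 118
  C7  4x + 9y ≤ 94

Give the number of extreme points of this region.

5

Intersecting each pair of boundary lines and keeping only the points that satisfy every inequality leaves:
  (317/38, 113/19)
  (41/5, 34/5)
  (0, 0)
  (0, 94/9)
  (37/8, 0)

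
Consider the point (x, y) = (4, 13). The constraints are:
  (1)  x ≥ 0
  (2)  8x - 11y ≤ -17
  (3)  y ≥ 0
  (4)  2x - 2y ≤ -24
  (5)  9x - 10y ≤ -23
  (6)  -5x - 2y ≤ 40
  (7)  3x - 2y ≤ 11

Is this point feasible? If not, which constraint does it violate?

not feasible — violates (4)

Constraint (4): 2x - 2y = -18, which is not ≤ -24. All other constraints are satisfied.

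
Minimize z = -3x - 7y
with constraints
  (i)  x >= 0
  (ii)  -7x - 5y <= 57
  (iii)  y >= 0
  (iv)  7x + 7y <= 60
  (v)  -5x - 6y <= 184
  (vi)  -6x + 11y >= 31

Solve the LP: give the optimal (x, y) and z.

Extreme points and z = -3x - 7y:
  (0, 60/7) → z = -60
  (0, 31/11) → z = -217/11
  (443/119, 577/119) → z = -5368/119

x = 0, y = 60/7, minimum z = -60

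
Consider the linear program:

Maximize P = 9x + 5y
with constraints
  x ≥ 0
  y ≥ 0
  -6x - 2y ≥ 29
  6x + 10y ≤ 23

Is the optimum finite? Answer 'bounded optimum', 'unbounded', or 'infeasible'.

infeasible

The boundaries x = 0 and y = 0 meet at (0, 0), but that point violates -6x - 2y ≥ 29. Every candidate vertex is excluded by some other constraint, so the feasible region is empty.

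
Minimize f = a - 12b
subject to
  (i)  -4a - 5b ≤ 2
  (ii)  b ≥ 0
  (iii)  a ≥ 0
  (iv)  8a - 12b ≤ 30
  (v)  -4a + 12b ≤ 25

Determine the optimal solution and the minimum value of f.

Corner points and f = a - 12b:
  (0, 0) → f = 0
  (15/4, 0) → f = 15/4
  (0, 25/12) → f = -25
  (55/4, 20/3) → f = -265/4

The optimum lies where 8a - 12b = 30 and -4a + 12b = 25.
Solving simultaneously gives a = 55/4, b = 20/3.

a = 55/4, b = 20/3, minimum f = -265/4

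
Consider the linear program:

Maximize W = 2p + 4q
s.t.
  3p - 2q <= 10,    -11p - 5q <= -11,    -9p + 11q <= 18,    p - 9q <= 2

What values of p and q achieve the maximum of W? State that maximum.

p = 146/15, q = 48/5, maximum W = 868/15

Vertices and W = 2p + 4q:
  (146/15, 48/5) → W = 868/15
  (86/25, 4/25) → W = 188/25
  (31/166, 297/166) → W = 625/83
  (109/104, -11/104) → W = 87/52

At the optimal vertex, 3p - 2q = 10 and -9p + 11q = 18.
Solving simultaneously gives p = 146/15, q = 48/5.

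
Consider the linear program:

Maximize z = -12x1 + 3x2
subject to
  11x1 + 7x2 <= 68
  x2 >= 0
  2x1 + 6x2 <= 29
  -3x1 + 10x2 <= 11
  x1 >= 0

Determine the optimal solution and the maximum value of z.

Vertices and z = -12x1 + 3x2:
  (68/11, 0) → z = -816/11
  (603/131, 325/131) → z = -6261/131
  (0, 0) → z = 0
  (0, 11/10) → z = 33/10

The optimum lies where -3x1 + 10x2 = 11 and x1 = 0.
Solving simultaneously gives x1 = 0, x2 = 11/10.

x1 = 0, x2 = 11/10, maximum z = 33/10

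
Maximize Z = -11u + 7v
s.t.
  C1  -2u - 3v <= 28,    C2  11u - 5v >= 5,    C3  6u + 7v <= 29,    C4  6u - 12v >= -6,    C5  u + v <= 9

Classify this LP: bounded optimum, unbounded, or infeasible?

bounded optimum

Vertices and Z = -11u + 7v:
  (-125/43, -318/43) → Z = -851/43
  (55, -46) → Z = -927
  (15/17, 16/17) → Z = -53/17
  (51/19, 35/19) → Z = -316/19
  (34, -25) → Z = -549
The feasible region has finitely many vertices and no improving ray; the maximum is -53/17 at (15/17, 16/17).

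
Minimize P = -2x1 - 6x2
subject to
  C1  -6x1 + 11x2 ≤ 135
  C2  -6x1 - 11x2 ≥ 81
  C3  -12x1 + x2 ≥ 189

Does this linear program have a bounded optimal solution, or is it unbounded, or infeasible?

Extreme points and P = -2x1 - 6x2:
  (-18, 27/11) → P = 234/11
  (-360/23, 27/23) → P = 558/23
The feasible region has finitely many vertices and no improving ray; the minimum is 234/11 at (-18, 27/11).

bounded optimum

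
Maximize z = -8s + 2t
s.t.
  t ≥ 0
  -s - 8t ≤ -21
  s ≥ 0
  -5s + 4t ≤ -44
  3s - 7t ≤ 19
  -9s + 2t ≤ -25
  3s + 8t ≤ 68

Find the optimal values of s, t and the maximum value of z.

Corner points and z = -8s + 2t:
  (232/23, 37/23) → z = -1782/23
  (12, 4) → z = -88
  (628/45, 49/15) → z = -946/9

s = 232/23, t = 37/23, maximum z = -1782/23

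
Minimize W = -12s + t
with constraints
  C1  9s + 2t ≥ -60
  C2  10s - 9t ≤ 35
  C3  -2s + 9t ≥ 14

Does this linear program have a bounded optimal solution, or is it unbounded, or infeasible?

unbounded

From the feasible point (-568/85, 6/85), moving in the direction (9, 10) keeps every constraint satisfied while W decreases without bound.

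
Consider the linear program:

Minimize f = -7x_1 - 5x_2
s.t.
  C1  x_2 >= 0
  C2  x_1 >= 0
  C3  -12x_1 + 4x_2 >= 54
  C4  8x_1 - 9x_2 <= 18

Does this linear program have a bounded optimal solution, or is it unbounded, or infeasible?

unbounded

From the feasible point (0, 27/2), moving in the direction (0, 1) keeps every constraint satisfied while f decreases without bound.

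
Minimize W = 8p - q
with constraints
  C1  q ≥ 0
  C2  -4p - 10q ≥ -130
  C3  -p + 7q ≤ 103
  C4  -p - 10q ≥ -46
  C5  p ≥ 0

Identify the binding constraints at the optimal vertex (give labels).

Feasible corners and W = 8p - q:
  (65/2, 0) → W = 260
  (0, 0) → W = 0
  (28, 9/5) → W = 1111/5
  (0, 23/5) → W = -23/5

The minimum is at (0, 23/5). Substituting into each constraint, equality holds for C4 and C5; the remaining constraints have slack.

C4 and C5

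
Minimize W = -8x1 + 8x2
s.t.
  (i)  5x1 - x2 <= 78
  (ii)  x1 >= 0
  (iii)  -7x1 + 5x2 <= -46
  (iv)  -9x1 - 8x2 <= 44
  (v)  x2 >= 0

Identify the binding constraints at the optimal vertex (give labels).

(i) and (v)

Feasible corners and W = -8x1 + 8x2:
  (172/9, 158/9) → W = -112/9
  (78/5, 0) → W = -624/5
  (46/7, 0) → W = -368/7

The minimum is at (78/5, 0). Substituting into each constraint, equality holds for (i) and (v); the remaining constraints have slack.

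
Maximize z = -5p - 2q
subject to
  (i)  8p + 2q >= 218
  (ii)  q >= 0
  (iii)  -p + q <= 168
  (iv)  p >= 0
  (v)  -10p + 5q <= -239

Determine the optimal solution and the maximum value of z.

Feasible corners and z = -5p - 2q:
  (109/4, 0) → z = -545/4
  (392/15, 67/15) → z = -698/5
  (1079/5, 1919/5) → z = -9233/5
The feasible region is unbounded (it extends along (1, 1), (1, 0)), but z strictly decreases along every unbounded feasible direction, so there is no improving ray and the maximum is attained at a vertex.

p = 109/4, q = 0, maximum z = -545/4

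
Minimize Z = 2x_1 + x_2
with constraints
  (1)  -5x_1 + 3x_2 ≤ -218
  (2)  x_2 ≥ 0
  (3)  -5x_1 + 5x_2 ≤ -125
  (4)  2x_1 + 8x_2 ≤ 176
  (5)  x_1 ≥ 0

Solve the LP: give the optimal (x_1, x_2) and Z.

Vertices and Z = 2x_1 + x_2:
  (218/5, 0) → Z = 436/5
  (1136/23, 222/23) → Z = 2494/23
  (88, 0) → Z = 176

x_1 = 218/5, x_2 = 0, minimum Z = 436/5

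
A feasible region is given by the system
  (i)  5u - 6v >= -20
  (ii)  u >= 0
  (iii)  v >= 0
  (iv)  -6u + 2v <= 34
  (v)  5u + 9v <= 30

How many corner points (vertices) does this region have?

Intersecting each pair of boundary lines and keeping only the points that satisfy every inequality leaves:
  (0, 10/3)
  (0, 0)
  (6, 0)

3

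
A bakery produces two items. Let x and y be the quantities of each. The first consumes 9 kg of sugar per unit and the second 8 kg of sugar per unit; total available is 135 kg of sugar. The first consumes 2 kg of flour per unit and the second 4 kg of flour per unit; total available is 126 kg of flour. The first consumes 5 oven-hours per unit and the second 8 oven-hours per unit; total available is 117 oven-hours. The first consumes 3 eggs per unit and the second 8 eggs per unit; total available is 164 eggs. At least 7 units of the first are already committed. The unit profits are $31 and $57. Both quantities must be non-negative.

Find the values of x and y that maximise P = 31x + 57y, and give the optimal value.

x = 7, y = 9, maximum P = 730

Feasible corners and P = 31x + 57y:
  (15, 0) → P = 465
  (7, 0) → P = 217
  (7, 9) → P = 730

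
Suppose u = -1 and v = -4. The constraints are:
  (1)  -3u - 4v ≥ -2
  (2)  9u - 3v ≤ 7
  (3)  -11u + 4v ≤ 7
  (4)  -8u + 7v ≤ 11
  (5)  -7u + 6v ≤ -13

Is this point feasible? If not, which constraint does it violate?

feasible

(1): 19 ≥ -2 ✓
(2): 3 ≤ 7 ✓
(3): -5 ≤ 7 ✓
(4): -20 ≤ 11 ✓
(5): -17 ≤ -13 ✓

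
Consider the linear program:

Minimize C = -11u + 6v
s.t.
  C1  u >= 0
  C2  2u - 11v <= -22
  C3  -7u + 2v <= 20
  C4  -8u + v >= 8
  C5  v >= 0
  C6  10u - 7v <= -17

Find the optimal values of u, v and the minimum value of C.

u = 0, v = 8, minimum C = 48

Vertices and C = -11u + 6v:
  (0, 10) → C = 60
  (0, 8) → C = 48
  (4/9, 104/9) → C = 580/9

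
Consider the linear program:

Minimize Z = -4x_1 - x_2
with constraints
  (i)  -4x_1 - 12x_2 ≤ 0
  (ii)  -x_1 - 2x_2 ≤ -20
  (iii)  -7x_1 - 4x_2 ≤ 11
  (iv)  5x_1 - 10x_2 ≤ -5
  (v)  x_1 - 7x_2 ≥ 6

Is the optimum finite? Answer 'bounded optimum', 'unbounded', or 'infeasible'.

infeasible

The boundaries -4x_1 - 12x_2 = 0 and -x_1 - 2x_2 = -20 meet at (60, -20), but that point violates 5x_1 - 10x_2 ≤ -5. Every candidate vertex is excluded by some other constraint, so the feasible region is empty.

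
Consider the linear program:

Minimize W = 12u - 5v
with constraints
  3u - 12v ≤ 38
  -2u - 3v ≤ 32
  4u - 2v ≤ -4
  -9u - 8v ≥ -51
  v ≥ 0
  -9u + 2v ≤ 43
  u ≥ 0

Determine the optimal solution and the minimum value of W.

u = 0, v = 51/8, minimum W = -255/8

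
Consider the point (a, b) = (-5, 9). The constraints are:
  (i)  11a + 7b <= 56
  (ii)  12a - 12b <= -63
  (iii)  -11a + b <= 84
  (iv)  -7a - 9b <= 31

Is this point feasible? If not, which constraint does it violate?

feasible

(i): 8 ≤ 56 ✓
(ii): -168 ≤ -63 ✓
(iii): 64 ≤ 84 ✓
(iv): -46 ≤ 31 ✓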